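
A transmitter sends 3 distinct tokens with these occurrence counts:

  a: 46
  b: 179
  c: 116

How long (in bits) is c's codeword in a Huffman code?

2

Huffman merges, smallest pair first:
combine a(46), c(116) → 162
combine 162, b(179) → 341
The subtree containing c is merged 2 times, so code length = 2.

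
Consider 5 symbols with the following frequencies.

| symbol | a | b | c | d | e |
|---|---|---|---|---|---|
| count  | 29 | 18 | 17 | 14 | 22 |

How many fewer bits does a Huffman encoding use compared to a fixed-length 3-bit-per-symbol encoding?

69

Fixed-length: 3 bits × 100 symbols = 300 bits.
Huffman merges:
d(14) + c(17) → 31
b(18) + e(22) → 40
a(29) + 31 → 60
40 + 60 → 100
Huffman total = 31 + 40 + 60 + 100 = 231 bits.
Saving = 300 − 231 = 69 bits.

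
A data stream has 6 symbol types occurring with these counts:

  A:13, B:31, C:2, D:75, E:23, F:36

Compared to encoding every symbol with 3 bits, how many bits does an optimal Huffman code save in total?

135

Fixed-length: 3 bits × 180 symbols = 540 bits.
Huffman merges:
combine C(2), A(13) → 15
combine 15, E(23) → 38
combine B(31), F(36) → 67
combine 38, 67 → 105
combine D(75), 105 → 180
Huffman total = 15 + 38 + 67 + 105 + 180 = 405 bits.
Saving = 540 − 405 = 135 bits.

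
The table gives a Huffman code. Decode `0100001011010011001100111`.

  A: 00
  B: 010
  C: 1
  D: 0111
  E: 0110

BABCCBEED

Read left to right; each codeword is recognised as soon as it completes (prefix code):
  010→B | 00→A | 010→B | 1→C | 1→C | 010→B | 0110→E | 0110→E | 0111→D
Decoded message: BABCCBEED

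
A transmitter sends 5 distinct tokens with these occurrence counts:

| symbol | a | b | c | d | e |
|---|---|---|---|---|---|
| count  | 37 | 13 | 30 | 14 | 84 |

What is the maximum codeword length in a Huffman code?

4

Merge the two lowest-weight nodes at each step:
merge b(13) and d(14): 27
merge 27 and c(30): 57
merge a(37) and 57: 94
merge e(84) and 94: 178
Maximum depth reached is 4.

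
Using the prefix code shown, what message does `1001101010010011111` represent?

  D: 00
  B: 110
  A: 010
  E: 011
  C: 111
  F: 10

FEAFAEC

Read left to right; each codeword is recognised as soon as it completes (prefix code):
  10→F | 011→E | 010→A | 10→F | 010→A | 011→E | 111→C
Decoded message: FEAFAEC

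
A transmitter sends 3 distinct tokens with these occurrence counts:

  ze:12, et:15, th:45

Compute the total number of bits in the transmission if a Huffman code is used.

99

Build the Huffman tree bottom-up:
combine ze(12), et(15) → 27
combine 27, th(45) → 72
The encoded length is the sum of every internal node's weight: 27 + 72 = 99 bits.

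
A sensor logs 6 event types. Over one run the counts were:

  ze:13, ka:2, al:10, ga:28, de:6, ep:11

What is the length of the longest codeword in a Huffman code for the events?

Merge the two lowest-weight nodes at each step:
merge ka(2) and de(6): 8
merge 8 and al(10): 18
merge ep(11) and ze(13): 24
merge 18 and 24: 42
merge ga(28) and 42: 70
The rarest symbols sit at the bottom; the longest codeword is 4 bits.

4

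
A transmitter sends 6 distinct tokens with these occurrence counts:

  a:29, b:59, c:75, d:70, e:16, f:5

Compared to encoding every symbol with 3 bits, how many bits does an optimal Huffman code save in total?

183

Fixed-length: 3 bits × 254 symbols = 762 bits.
Huffman merges:
f(5) + e(16) → 21
21 + a(29) → 50
50 + b(59) → 109
d(70) + c(75) → 145
109 + 145 → 254
Huffman total = 21 + 50 + 109 + 145 + 254 = 579 bits.
Saving = 762 − 579 = 183 bits.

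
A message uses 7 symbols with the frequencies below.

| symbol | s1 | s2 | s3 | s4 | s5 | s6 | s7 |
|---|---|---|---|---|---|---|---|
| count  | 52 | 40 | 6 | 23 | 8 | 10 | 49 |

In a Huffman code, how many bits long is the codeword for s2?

Build the tree from the bottom:
s3(6) + s5(8) → 14
s6(10) + 14 → 24
s4(23) + 24 → 47
s2(40) + 47 → 87
s7(49) + s1(52) → 101
87 + 101 → 188
The subtree containing s2 is merged 2 times, so code length = 2.

2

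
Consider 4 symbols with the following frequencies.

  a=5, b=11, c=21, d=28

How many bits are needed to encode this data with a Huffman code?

Build the Huffman tree bottom-up:
merge a(5) and b(11): 16
merge 16 and c(21): 37
merge d(28) and 37: 65
Total encoded bits = sum of merged weights = 16 + 37 + 65 = 118.

118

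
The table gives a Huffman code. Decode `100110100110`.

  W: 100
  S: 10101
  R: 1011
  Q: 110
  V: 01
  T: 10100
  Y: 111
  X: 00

Read left to right; each codeword is recognised as soon as it completes (prefix code):
  100→W | 110→Q | 100→W | 110→Q
Decoded message: WQWQ

WQWQ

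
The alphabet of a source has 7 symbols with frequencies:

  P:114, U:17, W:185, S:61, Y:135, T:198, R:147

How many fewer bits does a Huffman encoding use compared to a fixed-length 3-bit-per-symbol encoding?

305

Fixed-length: 3 bits × 857 symbols = 2571 bits.
Huffman merges:
U(17) + S(61) → 78
78 + P(114) → 192
Y(135) + R(147) → 282
W(185) + 192 → 377
T(198) + 282 → 480
377 + 480 → 857
Huffman total = 78 + 192 + 282 + 377 + 480 + 857 = 2266 bits.
Saving = 2571 − 2266 = 305 bits.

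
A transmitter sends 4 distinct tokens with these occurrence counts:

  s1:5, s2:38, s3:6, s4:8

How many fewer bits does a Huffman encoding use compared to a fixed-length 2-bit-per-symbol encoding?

27

Fixed-length: 2 bits × 57 symbols = 114 bits.
Huffman merges:
s1(5) + s3(6) → 11
s4(8) + 11 → 19
19 + s2(38) → 57
Huffman total = 11 + 19 + 57 = 87 bits.
Saving = 114 − 87 = 27 bits.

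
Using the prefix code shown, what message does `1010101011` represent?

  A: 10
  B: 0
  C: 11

Read left to right; each codeword is recognised as soon as it completes (prefix code):
  10→A | 10→A | 10→A | 10→A | 11→C
Decoded message: AAAAC

AAAAC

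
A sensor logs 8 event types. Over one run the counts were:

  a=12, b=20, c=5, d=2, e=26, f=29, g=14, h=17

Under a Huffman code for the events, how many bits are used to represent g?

Huffman merges, smallest pair first:
d(2) + c(5) → 7
7 + a(12) → 19
g(14) + h(17) → 31
19 + b(20) → 39
e(26) + f(29) → 55
31 + 39 → 70
55 + 70 → 125
g's leaf is at depth 3, giving a 3-bit codeword.

3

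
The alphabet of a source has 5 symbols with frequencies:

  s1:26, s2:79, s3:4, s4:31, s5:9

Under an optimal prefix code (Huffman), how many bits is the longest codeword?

4

Merge the two lowest-weight nodes at each step:
merge s3(4) and s5(9): 13
merge 13 and s1(26): 39
merge s4(31) and 39: 70
merge 70 and s2(79): 149
Maximum depth reached is 4.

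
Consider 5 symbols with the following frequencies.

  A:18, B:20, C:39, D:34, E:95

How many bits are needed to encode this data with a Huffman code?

427

Build the Huffman tree bottom-up:
combine A(18), B(20) → 38
combine D(34), 38 → 72
combine C(39), 72 → 111
combine E(95), 111 → 206
Total encoded bits = sum of merged weights = 38 + 72 + 111 + 206 = 427.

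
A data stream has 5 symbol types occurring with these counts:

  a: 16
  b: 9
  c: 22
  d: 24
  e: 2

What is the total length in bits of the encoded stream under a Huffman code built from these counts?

Greedily combine the two least-frequent nodes:
combine e(2), b(9) → 11
combine 11, a(16) → 27
combine c(22), d(24) → 46
combine 27, 46 → 73
The encoded length is the sum of every internal node's weight: 11 + 27 + 46 + 73 = 157 bits.

157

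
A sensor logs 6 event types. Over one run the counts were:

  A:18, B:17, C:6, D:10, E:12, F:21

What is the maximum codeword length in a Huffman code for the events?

Merge the two lowest-weight nodes at each step:
merge C(6) and D(10): 16
merge E(12) and 16: 28
merge B(17) and A(18): 35
merge F(21) and 28: 49
merge 35 and 49: 84
Maximum depth reached is 4.

4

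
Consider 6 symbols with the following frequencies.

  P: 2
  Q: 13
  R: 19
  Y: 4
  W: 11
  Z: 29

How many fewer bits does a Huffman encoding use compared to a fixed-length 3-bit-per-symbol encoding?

55

Fixed-length: 3 bits × 78 symbols = 234 bits.
Huffman merges:
P(2) + Y(4) → 6
6 + W(11) → 17
Q(13) + 17 → 30
R(19) + Z(29) → 48
30 + 48 → 78
Huffman total = 6 + 17 + 30 + 48 + 78 = 179 bits.
Saving = 234 − 179 = 55 bits.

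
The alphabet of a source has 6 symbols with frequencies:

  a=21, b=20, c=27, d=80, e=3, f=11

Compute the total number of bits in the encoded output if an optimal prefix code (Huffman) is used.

Build the Huffman tree bottom-up:
combine e(3), f(11) → 14
combine 14, b(20) → 34
combine a(21), c(27) → 48
combine 34, 48 → 82
combine d(80), 82 → 162
The encoded length is the sum of every internal node's weight: 14 + 34 + 48 + 82 + 162 = 340 bits.

340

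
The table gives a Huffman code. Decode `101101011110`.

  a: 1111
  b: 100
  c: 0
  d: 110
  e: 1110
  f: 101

Read left to right; each codeword is recognised as soon as it completes (prefix code):
  101→f | 101→f | 0→c | 1111→a | 0→c
Decoded message: ffcac

ffcac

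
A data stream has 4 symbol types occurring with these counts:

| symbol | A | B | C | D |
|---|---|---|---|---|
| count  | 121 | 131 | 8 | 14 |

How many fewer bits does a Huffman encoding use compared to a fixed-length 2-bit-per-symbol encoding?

Fixed-length: 2 bits × 274 symbols = 548 bits.
Huffman merges:
C(8) + D(14) → 22
22 + A(121) → 143
B(131) + 143 → 274
Huffman total = 22 + 143 + 274 = 439 bits.
Saving = 548 − 439 = 109 bits.

109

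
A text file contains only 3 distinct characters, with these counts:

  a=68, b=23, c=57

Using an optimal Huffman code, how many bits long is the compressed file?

228

Greedily combine the two least-frequent nodes:
b(23) + c(57) → 80
a(68) + 80 → 148
The encoded length is the sum of every internal node's weight: 80 + 148 = 228 bits.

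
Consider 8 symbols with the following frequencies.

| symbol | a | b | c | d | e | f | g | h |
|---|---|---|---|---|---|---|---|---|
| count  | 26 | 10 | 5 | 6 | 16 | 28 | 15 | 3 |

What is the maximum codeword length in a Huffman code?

5

Merge the two lowest-weight nodes at each step:
h(3) + c(5) → 8
d(6) + 8 → 14
b(10) + 14 → 24
g(15) + e(16) → 31
24 + a(26) → 50
f(28) + 31 → 59
50 + 59 → 109
Maximum depth reached is 5.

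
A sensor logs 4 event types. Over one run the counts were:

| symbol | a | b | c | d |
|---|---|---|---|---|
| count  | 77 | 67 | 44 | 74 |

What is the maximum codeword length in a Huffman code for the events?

2

Merge the two lowest-weight nodes at each step:
combine c(44), b(67) → 111
combine d(74), a(77) → 151
combine 111, 151 → 262
The rarest symbols sit at the bottom; the longest codeword is 2 bits.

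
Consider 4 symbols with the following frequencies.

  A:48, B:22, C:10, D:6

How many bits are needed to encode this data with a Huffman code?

140

Greedily combine the two least-frequent nodes:
merge D(6) and C(10): 16
merge 16 and B(22): 38
merge 38 and A(48): 86
The encoded length is the sum of every internal node's weight: 16 + 38 + 86 = 140 bits.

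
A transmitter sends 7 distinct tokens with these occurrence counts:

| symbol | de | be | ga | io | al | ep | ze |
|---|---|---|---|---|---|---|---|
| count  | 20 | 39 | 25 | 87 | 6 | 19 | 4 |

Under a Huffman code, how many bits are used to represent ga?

Huffman merges, smallest pair first:
merge ze(4) and al(6): 10
merge 10 and ep(19): 29
merge de(20) and ga(25): 45
merge 29 and be(39): 68
merge 45 and 68: 113
merge io(87) and 113: 200
The subtree containing ga is merged 3 times, so code length = 3.

3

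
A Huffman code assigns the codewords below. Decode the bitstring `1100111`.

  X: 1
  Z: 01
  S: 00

Read left to right; each codeword is recognised as soon as it completes (prefix code):
  1→X | 1→X | 00→S | 1→X | 1→X | 1→X
Decoded message: XXSXXX

XXSXXX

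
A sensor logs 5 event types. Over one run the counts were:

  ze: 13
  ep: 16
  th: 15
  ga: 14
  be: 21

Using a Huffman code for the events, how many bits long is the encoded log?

Greedily combine the two least-frequent nodes:
ze(13) + ga(14) → 27
th(15) + ep(16) → 31
be(21) + 27 → 48
31 + 48 → 79
Each symbol's bit-cost is frequency × depth; summing gives 185 bits (equivalently 27 + 31 + 48 + 79).

185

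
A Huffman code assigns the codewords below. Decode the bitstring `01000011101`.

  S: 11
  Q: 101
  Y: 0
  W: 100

YWYYSQ

Read left to right; each codeword is recognised as soon as it completes (prefix code):
  0→Y | 100→W | 0→Y | 0→Y | 11→S | 101→Q
Decoded message: YWYYSQ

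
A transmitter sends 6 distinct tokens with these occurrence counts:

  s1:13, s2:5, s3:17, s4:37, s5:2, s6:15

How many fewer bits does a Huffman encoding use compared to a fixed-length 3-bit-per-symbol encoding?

Fixed-length: 3 bits × 89 symbols = 267 bits.
Huffman merges:
combine s5(2), s2(5) → 7
combine 7, s1(13) → 20
combine s6(15), s3(17) → 32
combine 20, 32 → 52
combine s4(37), 52 → 89
Huffman total = 7 + 20 + 32 + 52 + 89 = 200 bits.
Saving = 267 − 200 = 67 bits.

67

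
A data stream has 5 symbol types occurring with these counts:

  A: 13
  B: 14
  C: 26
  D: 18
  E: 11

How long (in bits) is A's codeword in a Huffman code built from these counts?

3

Build the tree from the bottom:
merge E(11) and A(13): 24
merge B(14) and D(18): 32
merge 24 and C(26): 50
merge 32 and 50: 82
The subtree containing A is merged 3 times, so code length = 3.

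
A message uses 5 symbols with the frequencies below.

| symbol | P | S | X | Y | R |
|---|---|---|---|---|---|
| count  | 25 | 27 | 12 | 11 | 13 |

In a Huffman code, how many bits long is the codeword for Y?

Build the tree from the bottom:
Y(11) + X(12) → 23
R(13) + 23 → 36
P(25) + S(27) → 52
36 + 52 → 88
Y sits 3 levels below the root, so its codeword is 3 bits.

3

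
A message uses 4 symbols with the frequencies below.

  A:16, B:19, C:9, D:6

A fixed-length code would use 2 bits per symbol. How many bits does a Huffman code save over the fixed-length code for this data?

4

Fixed-length: 2 bits × 50 symbols = 100 bits.
Huffman merges:
merge D(6) and C(9): 15
merge 15 and A(16): 31
merge B(19) and 31: 50
Huffman total = 15 + 31 + 50 = 96 bits.
Saving = 100 − 96 = 4 bits.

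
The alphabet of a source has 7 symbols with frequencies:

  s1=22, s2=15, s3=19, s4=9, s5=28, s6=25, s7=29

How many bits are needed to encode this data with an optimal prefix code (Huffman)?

Greedily combine the two least-frequent nodes:
combine s4(9), s2(15) → 24
combine s3(19), s1(22) → 41
combine 24, s6(25) → 49
combine s5(28), s7(29) → 57
combine 41, 49 → 90
combine 57, 90 → 147
Total encoded bits = sum of merged weights = 24 + 41 + 49 + 57 + 90 + 147 = 408.

408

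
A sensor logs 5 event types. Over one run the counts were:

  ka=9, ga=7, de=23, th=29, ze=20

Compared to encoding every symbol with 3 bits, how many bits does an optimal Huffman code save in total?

72

Fixed-length: 3 bits × 88 symbols = 264 bits.
Huffman merges:
ga(7) + ka(9) → 16
16 + ze(20) → 36
de(23) + th(29) → 52
36 + 52 → 88
Huffman total = 16 + 36 + 52 + 88 = 192 bits.
Saving = 264 − 192 = 72 bits.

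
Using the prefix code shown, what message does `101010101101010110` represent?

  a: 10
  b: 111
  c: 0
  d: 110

Read left to right; each codeword is recognised as soon as it completes (prefix code):
  10→a | 10→a | 10→a | 10→a | 110→d | 10→a | 10→a | 110→d
Decoded message: aaaadaad

aaaadaad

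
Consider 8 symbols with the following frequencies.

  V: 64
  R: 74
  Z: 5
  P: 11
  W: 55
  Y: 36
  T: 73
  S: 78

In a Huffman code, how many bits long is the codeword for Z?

5

Huffman merges, smallest pair first:
merge Z(5) and P(11): 16
merge 16 and Y(36): 52
merge 52 and W(55): 107
merge V(64) and T(73): 137
merge R(74) and S(78): 152
merge 107 and 137: 244
merge 152 and 244: 396
Z's leaf is at depth 5, giving a 5-bit codeword.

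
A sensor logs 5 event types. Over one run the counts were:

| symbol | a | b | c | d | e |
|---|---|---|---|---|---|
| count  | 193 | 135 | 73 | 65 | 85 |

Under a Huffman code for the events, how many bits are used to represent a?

2

Repeatedly merge the two smallest:
merge d(65) and c(73): 138
merge e(85) and b(135): 220
merge 138 and a(193): 331
merge 220 and 331: 551
a's leaf is at depth 2, giving a 2-bit codeword.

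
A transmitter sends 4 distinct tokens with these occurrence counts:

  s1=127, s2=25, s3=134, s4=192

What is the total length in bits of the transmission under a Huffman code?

916

Build the Huffman tree bottom-up:
merge s2(25) and s1(127): 152
merge s3(134) and 152: 286
merge s4(192) and 286: 478
Total encoded bits = sum of merged weights = 152 + 286 + 478 = 916.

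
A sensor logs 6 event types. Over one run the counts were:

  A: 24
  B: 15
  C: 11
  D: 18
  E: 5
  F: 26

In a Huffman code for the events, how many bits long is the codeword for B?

3

Huffman merges, smallest pair first:
E(5) + C(11) → 16
B(15) + 16 → 31
D(18) + A(24) → 42
F(26) + 31 → 57
42 + 57 → 99
B's leaf is at depth 3, giving a 3-bit codeword.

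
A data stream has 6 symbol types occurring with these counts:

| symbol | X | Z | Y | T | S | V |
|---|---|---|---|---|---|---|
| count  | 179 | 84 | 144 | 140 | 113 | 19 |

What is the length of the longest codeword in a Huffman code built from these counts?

4

Merge the two lowest-weight nodes at each step:
merge V(19) and Z(84): 103
merge 103 and S(113): 216
merge T(140) and Y(144): 284
merge X(179) and 216: 395
merge 284 and 395: 679
The rarest symbols sit at the bottom; the longest codeword is 4 bits.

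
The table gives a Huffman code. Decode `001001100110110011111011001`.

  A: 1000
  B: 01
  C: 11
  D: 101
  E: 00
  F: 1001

EFFDFCCBF

Read left to right; each codeword is recognised as soon as it completes (prefix code):
  00→E | 1001→F | 1001→F | 101→D | 1001→F | 11→C | 11→C | 01→B | 1001→F
Decoded message: EFFDFCCBF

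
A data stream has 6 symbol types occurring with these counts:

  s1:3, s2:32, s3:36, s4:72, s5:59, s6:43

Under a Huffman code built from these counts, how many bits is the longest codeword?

Merge the two lowest-weight nodes at each step:
merge s1(3) and s2(32): 35
merge 35 and s3(36): 71
merge s6(43) and s5(59): 102
merge 71 and s4(72): 143
merge 102 and 143: 245
The rarest symbols sit at the bottom; the longest codeword is 4 bits.

4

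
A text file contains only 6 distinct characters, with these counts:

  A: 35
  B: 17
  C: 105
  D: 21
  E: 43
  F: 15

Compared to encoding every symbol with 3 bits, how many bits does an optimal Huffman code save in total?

Fixed-length: 3 bits × 236 symbols = 708 bits.
Huffman merges:
F(15) + B(17) → 32
D(21) + 32 → 53
A(35) + E(43) → 78
53 + 78 → 131
C(105) + 131 → 236
Huffman total = 32 + 53 + 78 + 131 + 236 = 530 bits.
Saving = 708 − 530 = 178 bits.

178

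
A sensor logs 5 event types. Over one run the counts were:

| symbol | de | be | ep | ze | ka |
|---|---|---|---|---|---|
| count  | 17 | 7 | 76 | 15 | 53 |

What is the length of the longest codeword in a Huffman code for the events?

4

Merge the two lowest-weight nodes at each step:
combine be(7), ze(15) → 22
combine de(17), 22 → 39
combine 39, ka(53) → 92
combine ep(76), 92 → 168
The first pair merged (be, ze) ends up deepest, at depth 4.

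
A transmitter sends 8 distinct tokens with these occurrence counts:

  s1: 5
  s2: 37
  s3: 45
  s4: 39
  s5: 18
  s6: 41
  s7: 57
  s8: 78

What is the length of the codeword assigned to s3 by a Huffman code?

Repeatedly merge the two smallest:
combine s1(5), s5(18) → 23
combine 23, s2(37) → 60
combine s4(39), s6(41) → 80
combine s3(45), s7(57) → 102
combine 60, s8(78) → 138
combine 80, 102 → 182
combine 138, 182 → 320
s3's leaf is at depth 3, giving a 3-bit codeword.

3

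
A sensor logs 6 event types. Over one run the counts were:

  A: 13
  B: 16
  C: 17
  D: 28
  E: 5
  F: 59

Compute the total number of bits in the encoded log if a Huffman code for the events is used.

314

Greedily combine the two least-frequent nodes:
E(5) + A(13) → 18
B(16) + C(17) → 33
18 + D(28) → 46
33 + 46 → 79
F(59) + 79 → 138
Total encoded bits = sum of merged weights = 18 + 33 + 46 + 79 + 138 = 314.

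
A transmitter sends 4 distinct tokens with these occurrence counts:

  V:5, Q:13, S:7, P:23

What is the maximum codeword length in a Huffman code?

3

Merge the two lowest-weight nodes at each step:
V(5) + S(7) → 12
12 + Q(13) → 25
P(23) + 25 → 48
The first pair merged (V, S) ends up deepest, at depth 3.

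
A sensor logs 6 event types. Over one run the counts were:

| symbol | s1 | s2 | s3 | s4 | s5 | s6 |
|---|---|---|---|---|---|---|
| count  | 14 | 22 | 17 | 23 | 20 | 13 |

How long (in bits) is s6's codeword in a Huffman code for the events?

3

Build the tree from the bottom:
s6(13) + s1(14) → 27
s3(17) + s5(20) → 37
s2(22) + s4(23) → 45
27 + 37 → 64
45 + 64 → 109
s6's leaf is at depth 3, giving a 3-bit codeword.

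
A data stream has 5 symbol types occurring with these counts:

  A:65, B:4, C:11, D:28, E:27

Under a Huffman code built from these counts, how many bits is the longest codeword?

Merge the two lowest-weight nodes at each step:
combine B(4), C(11) → 15
combine 15, E(27) → 42
combine D(28), 42 → 70
combine A(65), 70 → 135
Maximum depth reached is 4.

4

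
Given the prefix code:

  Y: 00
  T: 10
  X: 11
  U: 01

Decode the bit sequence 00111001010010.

Read left to right; each codeword is recognised as soon as it completes (prefix code):
  00→Y | 11→X | 10→T | 01→U | 01→U | 00→Y | 10→T
Decoded message: YXTUUYT

YXTUUYT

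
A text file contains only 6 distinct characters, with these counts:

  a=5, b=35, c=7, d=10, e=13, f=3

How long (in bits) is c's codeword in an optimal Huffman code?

3

Huffman merges, smallest pair first:
f(3) + a(5) → 8
c(7) + 8 → 15
d(10) + e(13) → 23
15 + 23 → 38
b(35) + 38 → 73
The subtree containing c is merged 3 times, so code length = 3.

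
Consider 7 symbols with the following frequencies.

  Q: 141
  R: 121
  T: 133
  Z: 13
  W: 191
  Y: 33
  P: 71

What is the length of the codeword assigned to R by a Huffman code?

Repeatedly merge the two smallest:
merge Z(13) and Y(33): 46
merge 46 and P(71): 117
merge 117 and R(121): 238
merge T(133) and Q(141): 274
merge W(191) and 238: 429
merge 274 and 429: 703
The subtree containing R is merged 3 times, so code length = 3.

3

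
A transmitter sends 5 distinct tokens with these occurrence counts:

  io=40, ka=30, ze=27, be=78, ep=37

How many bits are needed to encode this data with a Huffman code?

480

Build the Huffman tree bottom-up:
combine ze(27), ka(30) → 57
combine ep(37), io(40) → 77
combine 57, 77 → 134
combine be(78), 134 → 212
Each symbol's bit-cost is frequency × depth; summing gives 480 bits (equivalently 57 + 77 + 134 + 212).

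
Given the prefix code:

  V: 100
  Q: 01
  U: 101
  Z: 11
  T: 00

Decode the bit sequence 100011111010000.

Read left to right; each codeword is recognised as soon as it completes (prefix code):
  100→V | 01→Q | 11→Z | 11→Z | 01→Q | 00→T | 00→T
Decoded message: VQZZQTT

VQZZQTT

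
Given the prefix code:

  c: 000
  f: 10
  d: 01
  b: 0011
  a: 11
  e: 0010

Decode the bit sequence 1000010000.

fcfc

Read left to right; each codeword is recognised as soon as it completes (prefix code):
  10→f | 000→c | 10→f | 000→c
Decoded message: fcfc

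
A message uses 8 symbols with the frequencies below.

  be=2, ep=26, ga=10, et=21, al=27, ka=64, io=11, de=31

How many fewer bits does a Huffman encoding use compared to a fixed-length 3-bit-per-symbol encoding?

60

Fixed-length: 3 bits × 192 symbols = 576 bits.
Huffman merges:
merge be(2) and ga(10): 12
merge io(11) and 12: 23
merge et(21) and 23: 44
merge ep(26) and al(27): 53
merge de(31) and 44: 75
merge 53 and ka(64): 117
merge 75 and 117: 192
Huffman total = 12 + 23 + 44 + 53 + 75 + 117 + 192 = 516 bits.
Saving = 576 − 516 = 60 bits.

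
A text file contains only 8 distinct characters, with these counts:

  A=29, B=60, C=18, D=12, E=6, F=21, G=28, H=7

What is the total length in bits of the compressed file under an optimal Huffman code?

Merge the two smallest weights repeatedly:
E(6) + H(7) → 13
D(12) + 13 → 25
C(18) + F(21) → 39
25 + G(28) → 53
A(29) + 39 → 68
53 + B(60) → 113
68 + 113 → 181
Total encoded bits = sum of merged weights = 13 + 25 + 39 + 53 + 68 + 113 + 181 = 492.

492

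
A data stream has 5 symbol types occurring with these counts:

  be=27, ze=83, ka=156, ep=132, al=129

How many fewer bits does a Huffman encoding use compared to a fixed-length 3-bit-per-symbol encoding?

417

Fixed-length: 3 bits × 527 symbols = 1581 bits.
Huffman merges:
combine be(27), ze(83) → 110
combine 110, al(129) → 239
combine ep(132), ka(156) → 288
combine 239, 288 → 527
Huffman total = 110 + 239 + 288 + 527 = 1164 bits.
Saving = 1581 − 1164 = 417 bits.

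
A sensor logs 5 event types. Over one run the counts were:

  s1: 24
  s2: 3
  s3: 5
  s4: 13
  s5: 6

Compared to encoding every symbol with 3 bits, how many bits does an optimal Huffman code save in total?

Fixed-length: 3 bits × 51 symbols = 153 bits.
Huffman merges:
combine s2(3), s3(5) → 8
combine s5(6), 8 → 14
combine s4(13), 14 → 27
combine s1(24), 27 → 51
Huffman total = 8 + 14 + 27 + 51 = 100 bits.
Saving = 153 − 100 = 53 bits.

53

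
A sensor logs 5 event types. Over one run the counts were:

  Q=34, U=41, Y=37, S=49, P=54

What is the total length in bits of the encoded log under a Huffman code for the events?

Build the Huffman tree bottom-up:
merge Q(34) and Y(37): 71
merge U(41) and S(49): 90
merge P(54) and 71: 125
merge 90 and 125: 215
The encoded length is the sum of every internal node's weight: 71 + 90 + 125 + 215 = 501 bits.

501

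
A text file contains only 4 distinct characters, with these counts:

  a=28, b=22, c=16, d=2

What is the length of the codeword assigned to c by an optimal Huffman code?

Repeatedly merge the two smallest:
merge d(2) and c(16): 18
merge 18 and b(22): 40
merge a(28) and 40: 68
The subtree containing c is merged 3 times, so code length = 3.

3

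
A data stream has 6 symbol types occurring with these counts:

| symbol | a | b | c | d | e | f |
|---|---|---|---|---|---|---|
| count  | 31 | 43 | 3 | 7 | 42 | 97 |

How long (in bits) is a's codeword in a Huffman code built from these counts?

Repeatedly merge the two smallest:
combine c(3), d(7) → 10
combine 10, a(31) → 41
combine 41, e(42) → 83
combine b(43), 83 → 126
combine f(97), 126 → 223
a sits 4 levels below the root, so its codeword is 4 bits.

4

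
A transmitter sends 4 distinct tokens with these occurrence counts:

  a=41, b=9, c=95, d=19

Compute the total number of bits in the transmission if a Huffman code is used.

261

Merge the two smallest weights repeatedly:
merge b(9) and d(19): 28
merge 28 and a(41): 69
merge 69 and c(95): 164
The encoded length is the sum of every internal node's weight: 28 + 69 + 164 = 261 bits.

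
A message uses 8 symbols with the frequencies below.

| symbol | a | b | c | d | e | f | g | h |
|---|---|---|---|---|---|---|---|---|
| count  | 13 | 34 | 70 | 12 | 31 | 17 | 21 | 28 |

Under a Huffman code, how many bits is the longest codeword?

4

Merge the two lowest-weight nodes at each step:
d(12) + a(13) → 25
f(17) + g(21) → 38
25 + h(28) → 53
e(31) + b(34) → 65
38 + 53 → 91
65 + c(70) → 135
91 + 135 → 226
Maximum depth reached is 4.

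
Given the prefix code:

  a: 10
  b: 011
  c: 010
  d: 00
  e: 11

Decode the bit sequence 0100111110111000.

Read left to right; each codeword is recognised as soon as it completes (prefix code):
  010→c | 011→b | 11→e | 10→a | 11→e | 10→a | 00→d
Decoded message: cbeaead

cbeaead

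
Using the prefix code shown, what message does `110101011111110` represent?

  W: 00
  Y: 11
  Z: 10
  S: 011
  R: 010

YRZYYYZ

Read left to right; each codeword is recognised as soon as it completes (prefix code):
  11→Y | 010→R | 10→Z | 11→Y | 11→Y | 11→Y | 10→Z
Decoded message: YRZYYYZ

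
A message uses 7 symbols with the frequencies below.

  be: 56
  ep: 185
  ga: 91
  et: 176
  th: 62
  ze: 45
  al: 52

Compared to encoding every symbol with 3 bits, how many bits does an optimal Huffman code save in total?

264

Fixed-length: 3 bits × 667 symbols = 2001 bits.
Huffman merges:
merge ze(45) and al(52): 97
merge be(56) and th(62): 118
merge ga(91) and 97: 188
merge 118 and et(176): 294
merge ep(185) and 188: 373
merge 294 and 373: 667
Huffman total = 97 + 118 + 188 + 294 + 373 + 667 = 1737 bits.
Saving = 2001 − 1737 = 264 bits.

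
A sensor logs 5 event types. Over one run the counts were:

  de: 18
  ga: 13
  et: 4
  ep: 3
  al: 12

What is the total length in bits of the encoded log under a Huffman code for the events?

Build the Huffman tree bottom-up:
combine ep(3), et(4) → 7
combine 7, al(12) → 19
combine ga(13), de(18) → 31
combine 19, 31 → 50
Each symbol's bit-cost is frequency × depth; summing gives 107 bits (equivalently 7 + 19 + 31 + 50).

107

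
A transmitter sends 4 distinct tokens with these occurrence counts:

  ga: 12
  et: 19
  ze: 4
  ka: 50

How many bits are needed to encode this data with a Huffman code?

Merge the two smallest weights repeatedly:
merge ze(4) and ga(12): 16
merge 16 and et(19): 35
merge 35 and ka(50): 85
The encoded length is the sum of every internal node's weight: 16 + 35 + 85 = 136 bits.

136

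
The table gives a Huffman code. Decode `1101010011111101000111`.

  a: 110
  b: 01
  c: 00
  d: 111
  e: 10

aeebdaecd

Read left to right; each codeword is recognised as soon as it completes (prefix code):
  110→a | 10→e | 10→e | 01→b | 111→d | 110→a | 10→e | 00→c | 111→d
Decoded message: aeebdaecd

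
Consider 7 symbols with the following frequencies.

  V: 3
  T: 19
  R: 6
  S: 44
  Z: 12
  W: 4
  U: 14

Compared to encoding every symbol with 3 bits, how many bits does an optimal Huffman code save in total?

68

Fixed-length: 3 bits × 102 symbols = 306 bits.
Huffman merges:
combine V(3), W(4) → 7
combine R(6), 7 → 13
combine Z(12), 13 → 25
combine U(14), T(19) → 33
combine 25, 33 → 58
combine S(44), 58 → 102
Huffman total = 7 + 13 + 25 + 33 + 58 + 102 = 238 bits.
Saving = 306 − 238 = 68 bits.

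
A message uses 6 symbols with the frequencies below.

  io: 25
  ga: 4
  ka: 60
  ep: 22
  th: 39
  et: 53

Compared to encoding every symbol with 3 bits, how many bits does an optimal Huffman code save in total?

Fixed-length: 3 bits × 203 symbols = 609 bits.
Huffman merges:
combine ga(4), ep(22) → 26
combine io(25), 26 → 51
combine th(39), 51 → 90
combine et(53), ka(60) → 113
combine 90, 113 → 203
Huffman total = 26 + 51 + 90 + 113 + 203 = 483 bits.
Saving = 609 − 483 = 126 bits.

126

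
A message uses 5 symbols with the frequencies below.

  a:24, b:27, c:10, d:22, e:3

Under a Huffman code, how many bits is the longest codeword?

3

Merge the two lowest-weight nodes at each step:
merge e(3) and c(10): 13
merge 13 and d(22): 35
merge a(24) and b(27): 51
merge 35 and 51: 86
Maximum depth reached is 3.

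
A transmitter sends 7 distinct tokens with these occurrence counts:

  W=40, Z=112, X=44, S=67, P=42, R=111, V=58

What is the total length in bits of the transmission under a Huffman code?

1281

Greedily combine the two least-frequent nodes:
combine W(40), P(42) → 82
combine X(44), V(58) → 102
combine S(67), 82 → 149
combine 102, R(111) → 213
combine Z(112), 149 → 261
combine 213, 261 → 474
Each symbol's bit-cost is frequency × depth; summing gives 1281 bits (equivalently 82 + 102 + 149 + 213 + 261 + 474).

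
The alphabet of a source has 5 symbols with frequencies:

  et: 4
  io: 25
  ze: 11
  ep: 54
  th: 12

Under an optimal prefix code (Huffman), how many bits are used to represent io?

Build the tree from the bottom:
merge et(4) and ze(11): 15
merge th(12) and 15: 27
merge io(25) and 27: 52
merge 52 and ep(54): 106
io sits 2 levels below the root, so its codeword is 2 bits.

2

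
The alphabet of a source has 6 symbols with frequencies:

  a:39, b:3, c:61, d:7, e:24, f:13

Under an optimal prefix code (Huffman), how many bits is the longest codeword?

Merge the two lowest-weight nodes at each step:
combine b(3), d(7) → 10
combine 10, f(13) → 23
combine 23, e(24) → 47
combine a(39), 47 → 86
combine c(61), 86 → 147
The first pair merged (b, d) ends up deepest, at depth 5.

5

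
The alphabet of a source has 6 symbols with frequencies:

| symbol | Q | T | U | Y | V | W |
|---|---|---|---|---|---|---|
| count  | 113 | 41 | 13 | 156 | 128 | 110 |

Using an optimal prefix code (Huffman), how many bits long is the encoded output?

Build the Huffman tree bottom-up:
combine U(13), T(41) → 54
combine 54, W(110) → 164
combine Q(113), V(128) → 241
combine Y(156), 164 → 320
combine 241, 320 → 561
Each symbol's bit-cost is frequency × depth; summing gives 1340 bits (equivalently 54 + 164 + 241 + 320 + 561).

1340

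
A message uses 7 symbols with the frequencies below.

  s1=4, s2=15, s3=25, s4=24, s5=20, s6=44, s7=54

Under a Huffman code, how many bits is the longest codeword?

4

Merge the two lowest-weight nodes at each step:
merge s1(4) and s2(15): 19
merge 19 and s5(20): 39
merge s4(24) and s3(25): 49
merge 39 and s6(44): 83
merge 49 and s7(54): 103
merge 83 and 103: 186
The first pair merged (s1, s2) ends up deepest, at depth 4.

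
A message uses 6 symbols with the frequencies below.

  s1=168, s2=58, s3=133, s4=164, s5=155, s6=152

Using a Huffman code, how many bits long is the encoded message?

Merge the two smallest weights repeatedly:
combine s2(58), s3(133) → 191
combine s6(152), s5(155) → 307
combine s4(164), s1(168) → 332
combine 191, 307 → 498
combine 332, 498 → 830
The encoded length is the sum of every internal node's weight: 191 + 307 + 332 + 498 + 830 = 2158 bits.

2158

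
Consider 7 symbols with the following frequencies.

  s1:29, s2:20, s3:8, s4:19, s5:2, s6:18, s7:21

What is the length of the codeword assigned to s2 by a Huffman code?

3

Repeatedly merge the two smallest:
merge s5(2) and s3(8): 10
merge 10 and s6(18): 28
merge s4(19) and s2(20): 39
merge s7(21) and 28: 49
merge s1(29) and 39: 68
merge 49 and 68: 117
s2 sits 3 levels below the root, so its codeword is 3 bits.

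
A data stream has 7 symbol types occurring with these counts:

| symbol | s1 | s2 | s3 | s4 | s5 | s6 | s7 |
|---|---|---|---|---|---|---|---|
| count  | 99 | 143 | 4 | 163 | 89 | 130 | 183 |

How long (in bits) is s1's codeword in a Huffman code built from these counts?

Huffman merges, smallest pair first:
combine s3(4), s5(89) → 93
combine 93, s1(99) → 192
combine s6(130), s2(143) → 273
combine s4(163), s7(183) → 346
combine 192, 273 → 465
combine 346, 465 → 811
The subtree containing s1 is merged 3 times, so code length = 3.

3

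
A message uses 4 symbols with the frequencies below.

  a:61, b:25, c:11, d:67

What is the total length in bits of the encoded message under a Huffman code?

297

Greedily combine the two least-frequent nodes:
c(11) + b(25) → 36
36 + a(61) → 97
d(67) + 97 → 164
The encoded length is the sum of every internal node's weight: 36 + 97 + 164 = 297 bits.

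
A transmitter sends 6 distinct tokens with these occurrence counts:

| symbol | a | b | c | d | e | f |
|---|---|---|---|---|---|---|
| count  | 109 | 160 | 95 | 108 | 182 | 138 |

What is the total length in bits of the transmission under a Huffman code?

2034

Build the Huffman tree bottom-up:
merge c(95) and d(108): 203
merge a(109) and f(138): 247
merge b(160) and e(182): 342
merge 203 and 247: 450
merge 342 and 450: 792
Total encoded bits = sum of merged weights = 203 + 247 + 342 + 450 + 792 = 2034.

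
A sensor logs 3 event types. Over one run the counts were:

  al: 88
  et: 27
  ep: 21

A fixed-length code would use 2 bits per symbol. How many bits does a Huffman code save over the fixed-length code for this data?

Fixed-length: 2 bits × 136 symbols = 272 bits.
Huffman merges:
ep(21) + et(27) → 48
48 + al(88) → 136
Huffman total = 48 + 136 = 184 bits.
Saving = 272 − 184 = 88 bits.

88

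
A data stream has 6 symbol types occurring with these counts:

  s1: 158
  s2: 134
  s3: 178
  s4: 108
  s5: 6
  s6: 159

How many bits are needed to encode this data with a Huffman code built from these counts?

1848

Greedily combine the two least-frequent nodes:
combine s5(6), s4(108) → 114
combine 114, s2(134) → 248
combine s1(158), s6(159) → 317
combine s3(178), 248 → 426
combine 317, 426 → 743
The encoded length is the sum of every internal node's weight: 114 + 248 + 317 + 426 + 743 = 1848 bits.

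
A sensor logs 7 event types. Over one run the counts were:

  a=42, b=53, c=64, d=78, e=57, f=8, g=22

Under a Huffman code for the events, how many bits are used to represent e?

3

Repeatedly merge the two smallest:
merge f(8) and g(22): 30
merge 30 and a(42): 72
merge b(53) and e(57): 110
merge c(64) and 72: 136
merge d(78) and 110: 188
merge 136 and 188: 324
e sits 3 levels below the root, so its codeword is 3 bits.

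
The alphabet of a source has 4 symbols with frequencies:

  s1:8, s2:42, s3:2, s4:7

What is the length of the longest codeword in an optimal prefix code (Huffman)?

Merge the two lowest-weight nodes at each step:
combine s3(2), s4(7) → 9
combine s1(8), 9 → 17
combine 17, s2(42) → 59
The rarest symbols sit at the bottom; the longest codeword is 3 bits.

3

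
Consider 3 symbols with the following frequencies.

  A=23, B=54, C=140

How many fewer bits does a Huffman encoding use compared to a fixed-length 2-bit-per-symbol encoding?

140

Fixed-length: 2 bits × 217 symbols = 434 bits.
Huffman merges:
combine A(23), B(54) → 77
combine 77, C(140) → 217
Huffman total = 77 + 217 = 294 bits.
Saving = 434 − 294 = 140 bits.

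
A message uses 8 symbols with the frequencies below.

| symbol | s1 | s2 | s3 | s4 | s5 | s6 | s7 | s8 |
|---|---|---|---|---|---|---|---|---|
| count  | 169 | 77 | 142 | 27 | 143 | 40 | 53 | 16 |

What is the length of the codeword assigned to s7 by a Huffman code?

4

Build the tree from the bottom:
merge s8(16) and s4(27): 43
merge s6(40) and 43: 83
merge s7(53) and s2(77): 130
merge 83 and 130: 213
merge s3(142) and s5(143): 285
merge s1(169) and 213: 382
merge 285 and 382: 667
s7 sits 4 levels below the root, so its codeword is 4 bits.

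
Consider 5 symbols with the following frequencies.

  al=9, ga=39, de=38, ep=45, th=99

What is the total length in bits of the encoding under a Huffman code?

492

Build the Huffman tree bottom-up:
combine al(9), de(38) → 47
combine ga(39), ep(45) → 84
combine 47, 84 → 131
combine th(99), 131 → 230
Each symbol's bit-cost is frequency × depth; summing gives 492 bits (equivalently 47 + 84 + 131 + 230).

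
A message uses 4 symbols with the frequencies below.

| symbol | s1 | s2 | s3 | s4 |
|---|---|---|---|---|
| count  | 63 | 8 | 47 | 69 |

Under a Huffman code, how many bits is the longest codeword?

Merge the two lowest-weight nodes at each step:
combine s2(8), s3(47) → 55
combine 55, s1(63) → 118
combine s4(69), 118 → 187
Maximum depth reached is 3.

3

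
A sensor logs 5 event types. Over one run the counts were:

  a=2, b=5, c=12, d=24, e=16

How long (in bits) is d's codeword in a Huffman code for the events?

1

Repeatedly merge the two smallest:
a(2) + b(5) → 7
7 + c(12) → 19
e(16) + 19 → 35
d(24) + 35 → 59
d is a child of the root — depth 1, so its codeword is a single bit.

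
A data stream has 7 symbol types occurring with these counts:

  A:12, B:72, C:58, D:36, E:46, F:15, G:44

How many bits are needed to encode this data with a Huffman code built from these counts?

Merge the two smallest weights repeatedly:
A(12) + F(15) → 27
27 + D(36) → 63
G(44) + E(46) → 90
C(58) + 63 → 121
B(72) + 90 → 162
121 + 162 → 283
Each symbol's bit-cost is frequency × depth; summing gives 746 bits (equivalently 27 + 63 + 90 + 121 + 162 + 283).

746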